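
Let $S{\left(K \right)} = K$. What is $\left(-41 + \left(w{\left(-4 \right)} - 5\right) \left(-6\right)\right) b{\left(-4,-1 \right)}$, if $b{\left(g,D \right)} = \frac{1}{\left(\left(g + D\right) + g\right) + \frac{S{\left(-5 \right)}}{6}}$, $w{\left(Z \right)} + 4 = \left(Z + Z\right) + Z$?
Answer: $- \frac{510}{59} \approx -8.6441$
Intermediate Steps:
$w{\left(Z \right)} = -4 + 3 Z$ ($w{\left(Z \right)} = -4 + \left(\left(Z + Z\right) + Z\right) = -4 + \left(2 Z + Z\right) = -4 + 3 Z$)
$b{\left(g,D \right)} = \frac{1}{- \frac{5}{6} + D + 2 g}$ ($b{\left(g,D \right)} = \frac{1}{\left(\left(g + D\right) + g\right) - \frac{5}{6}} = \frac{1}{\left(\left(D + g\right) + g\right) - \frac{5}{6}} = \frac{1}{\left(D + 2 g\right) - \frac{5}{6}} = \frac{1}{- \frac{5}{6} + D + 2 g}$)
$\left(-41 + \left(w{\left(-4 \right)} - 5\right) \left(-6\right)\right) b{\left(-4,-1 \right)} = \left(-41 + \left(\left(-4 + 3 \left(-4\right)\right) - 5\right) \left(-6\right)\right) \frac{6}{-5 + 6 \left(-1\right) + 12 \left(-4\right)} = \left(-41 + \left(\left(-4 - 12\right) - 5\right) \left(-6\right)\right) \frac{6}{-5 - 6 - 48} = \left(-41 + \left(-16 - 5\right) \left(-6\right)\right) \frac{6}{-59} = \left(-41 - -126\right) 6 \left(- \frac{1}{59}\right) = \left(-41 + 126\right) \left(- \frac{6}{59}\right) = 85 \left(- \frac{6}{59}\right) = - \frac{510}{59}$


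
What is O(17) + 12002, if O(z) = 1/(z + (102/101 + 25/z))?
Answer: 401444613/33448 ≈ 12002.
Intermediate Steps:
O(z) = 1/(102/101 + z + 25/z) (O(z) = 1/(z + (102*(1/101) + 25/z)) = 1/(z + (102/101 + 25/z)) = 1/(102/101 + z + 25/z))
O(17) + 12002 = 101*17/(2525 + 101*17² + 102*17) + 12002 = 101*17/(2525 + 101*289 + 1734) + 12002 = 101*17/(2525 + 29189 + 1734) + 12002 = 101*17/33448 + 12002 = 101*17*(1/33448) + 12002 = 1717/33448 + 12002 = 401444613/33448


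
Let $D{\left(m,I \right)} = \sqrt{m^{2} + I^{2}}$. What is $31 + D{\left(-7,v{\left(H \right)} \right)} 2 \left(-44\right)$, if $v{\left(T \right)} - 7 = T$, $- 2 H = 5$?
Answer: $31 - 44 \sqrt{277} \approx -701.31$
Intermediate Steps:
$H = - \frac{5}{2}$ ($H = \left(- \frac{1}{2}\right) 5 = - \frac{5}{2} \approx -2.5$)
$v{\left(T \right)} = 7 + T$
$D{\left(m,I \right)} = \sqrt{I^{2} + m^{2}}$
$31 + D{\left(-7,v{\left(H \right)} \right)} 2 \left(-44\right) = 31 + \sqrt{\left(7 - \frac{5}{2}\right)^{2} + \left(-7\right)^{2}} \cdot 2 \left(-44\right) = 31 + \sqrt{\left(\frac{9}{2}\right)^{2} + 49} \left(-88\right) = 31 + \sqrt{\frac{81}{4} + 49} \left(-88\right) = 31 + \sqrt{\frac{277}{4}} \left(-88\right) = 31 + \frac{\sqrt{277}}{2} \left(-88\right) = 31 - 44 \sqrt{277}$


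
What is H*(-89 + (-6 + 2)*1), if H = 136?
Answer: -12648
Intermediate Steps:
H*(-89 + (-6 + 2)*1) = 136*(-89 + (-6 + 2)*1) = 136*(-89 - 4*1) = 136*(-89 - 4) = 136*(-93) = -12648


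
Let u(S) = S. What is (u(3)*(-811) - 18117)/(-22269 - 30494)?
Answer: 20550/52763 ≈ 0.38948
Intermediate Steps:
(u(3)*(-811) - 18117)/(-22269 - 30494) = (3*(-811) - 18117)/(-22269 - 30494) = (-2433 - 18117)/(-52763) = -20550*(-1/52763) = 20550/52763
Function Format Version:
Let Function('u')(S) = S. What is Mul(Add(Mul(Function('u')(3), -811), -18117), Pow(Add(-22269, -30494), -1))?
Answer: Rational(20550, 52763) ≈ 0.38948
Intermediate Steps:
Mul(Add(Mul(Function('u')(3), -811), -18117), Pow(Add(-22269, -30494), -1)) = Mul(Add(Mul(3, -811), -18117), Pow(Add(-22269, -30494), -1)) = Mul(Add(-2433, -18117), Pow(-52763, -1)) = Mul(-20550, Rational(-1, 52763)) = Rational(20550, 52763)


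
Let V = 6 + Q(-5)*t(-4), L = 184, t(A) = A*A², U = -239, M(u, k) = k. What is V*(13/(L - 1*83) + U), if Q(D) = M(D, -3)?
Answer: -4776948/101 ≈ -47297.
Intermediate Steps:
Q(D) = -3
t(A) = A³
V = 198 (V = 6 - 3*(-4)³ = 6 - 3*(-64) = 6 + 192 = 198)
V*(13/(L - 1*83) + U) = 198*(13/(184 - 1*83) - 239) = 198*(13/(184 - 83) - 239) = 198*(13/101 - 239) = 198*(-24126/101) = -4776948/101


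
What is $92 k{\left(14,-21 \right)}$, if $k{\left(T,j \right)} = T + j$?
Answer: $-644$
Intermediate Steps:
$92 k{\left(14,-21 \right)} = 92 \left(14 - 21\right) = 92 \left(-7\right) = -644$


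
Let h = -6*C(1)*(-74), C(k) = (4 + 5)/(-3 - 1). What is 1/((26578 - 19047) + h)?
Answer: 1/6532 ≈ 0.00015309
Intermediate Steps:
C(k) = -9/4 (C(k) = 9/(-4) = 9*(-¼) = -9/4)
h = -999 (h = -(-27)*(-74)/2 = -6*333/2 = -999)
1/((26578 - 19047) + h) = 1/((26578 - 19047) - 999) = 1/(7531 - 999) = 1/6532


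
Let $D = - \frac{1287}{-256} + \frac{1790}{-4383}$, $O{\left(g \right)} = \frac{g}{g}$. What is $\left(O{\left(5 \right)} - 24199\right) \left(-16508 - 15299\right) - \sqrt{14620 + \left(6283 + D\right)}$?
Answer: $769665786 - \frac{5 \sqrt{456988177447}}{23376} \approx 7.6967 \cdot 10^{8}$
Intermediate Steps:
$O{\left(g \right)} = 1$
$D = \frac{5182681}{1122048}$ ($D = \left(-1287\right) \left(- \frac{1}{256}\right) + 1790 \left(- \frac{1}{4383}\right) = \frac{1287}{256} - \frac{1790}{4383} = \frac{5182681}{1122048} \approx 4.6189$)
$\left(O{\left(5 \right)} - 24199\right) \left(-16508 - 15299\right) - \sqrt{14620 + \left(6283 + D\right)} = \left(1 - 24199\right) \left(-16508 - 15299\right) - \sqrt{14620 + \left(6283 + \frac{5182681}{1122048}\right)} = \left(-24198\right) \left(-31807\right) - \sqrt{14620 + \frac{7055010265}{1122048}} = 769665786 - \sqrt{\frac{23459352025}{1122048}} = 769665786 - \frac{5 \sqrt{456988177447}}{23376}$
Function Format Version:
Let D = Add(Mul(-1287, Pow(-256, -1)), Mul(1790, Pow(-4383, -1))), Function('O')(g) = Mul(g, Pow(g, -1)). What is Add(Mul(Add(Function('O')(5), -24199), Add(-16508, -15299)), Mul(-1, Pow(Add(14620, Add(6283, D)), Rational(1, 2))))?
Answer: Add(769665786, Mul(Rational(-5, 23376), Pow(456988177447, Rational(1, 2)))) ≈ 7.6967e+8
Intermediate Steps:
Function('O')(g) = 1
D = Rational(5182681, 1122048) (D = Add(Mul(-1287, Rational(-1, 256)), Mul(1790, Rational(-1, 4383))) = Add(Rational(1287, 256), Rational(-1790, 4383)) = Rational(5182681, 1122048) ≈ 4.6189)
Add(Mul(Add(Function('O')(5), -24199), Add(-16508, -15299)), Mul(-1, Pow(Add(14620, Add(6283, D)), Rational(1, 2)))) = Add(Mul(Add(1, -24199), Add(-16508, -15299)), Mul(-1, Pow(Add(14620, Add(6283, Rational(5182681, 1122048))), Rational(1, 2)))) = Add(Mul(-24198, -31807), Mul(-1, Pow(Add(14620, Rational(7055010265, 1122048)), Rational(1, 2)))) = Add(769665786, Mul(-1, Pow(Rational(23459352025, 1122048), Rational(1, 2)))) = Add(769665786, Mul(-1, Mul(Rational(5, 23376), Pow(456988177447, Rational(1, 2))))) = Add(769665786, Mul(Rational(-5, 23376), Pow(456988177447, Rational(1, 2))))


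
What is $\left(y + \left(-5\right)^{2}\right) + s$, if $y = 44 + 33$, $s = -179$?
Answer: $-77$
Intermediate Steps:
$y = 77$
$\left(y + \left(-5\right)^{2}\right) + s = \left(77 + \left(-5\right)^{2}\right) - 179 = \left(77 + 25\right) - 179 = 102 - 179 = -77$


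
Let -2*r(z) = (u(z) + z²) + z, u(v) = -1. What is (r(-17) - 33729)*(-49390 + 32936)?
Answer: 557206483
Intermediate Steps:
r(z) = ½ - z/2 - z²/2 (r(z) = -((-1 + z²) + z)/2 = -(-1 + z + z²)/2 = ½ - z/2 - z²/2)
(r(-17) - 33729)*(-49390 + 32936) = ((½ - ½*(-17) - ½*(-17)²) - 33729)*(-49390 + 32936) = ((½ + 17/2 - ½*289) - 33729)*(-16454) = ((½ + 17/2 - 289/2) - 33729)*(-16454) = (-271/2 - 33729)*(-16454) = -67729/2*(-16454) = 557206483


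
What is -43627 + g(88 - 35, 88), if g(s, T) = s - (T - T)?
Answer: -43574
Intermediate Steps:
g(s, T) = s (g(s, T) = s - 1*0 = s + 0 = s)
-43627 + g(88 - 35, 88) = -43627 + (88 - 35) = -43627 + 53 = -43574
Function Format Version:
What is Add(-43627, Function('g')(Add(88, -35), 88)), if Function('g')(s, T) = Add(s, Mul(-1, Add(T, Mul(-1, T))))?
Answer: -43574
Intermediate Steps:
Function('g')(s, T) = s (Function('g')(s, T) = Add(s, Mul(-1, 0)) = Add(s, 0) = s)
Add(-43627, Function('g')(Add(88, -35), 88)) = Add(-43627, Add(88, -35)) = Add(-43627, 53) = -43574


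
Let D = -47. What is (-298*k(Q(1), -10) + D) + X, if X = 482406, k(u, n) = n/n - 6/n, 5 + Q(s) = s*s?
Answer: 2409411/5 ≈ 4.8188e+5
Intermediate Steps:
Q(s) = -5 + s² (Q(s) = -5 + s*s = -5 + s²)
k(u, n) = 1 - 6/n
(-298*k(Q(1), -10) + D) + X = (-298*(-6 - 10)/(-10) - 47) + 482406 = (-(-149)*(-16)/5 - 47) + 482406 = (-298*8/5 - 47) + 482406 = (-2384/5 - 47) + 482406 = -2619/5 + 482406 = 2409411/5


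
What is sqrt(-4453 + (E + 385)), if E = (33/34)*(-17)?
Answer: I*sqrt(16338)/2 ≈ 63.91*I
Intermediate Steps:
E = -33/2 (E = (33*(1/34))*(-17) = (33/34)*(-17) = -33/2 ≈ -16.500)
sqrt(-4453 + (E + 385)) = sqrt(-4453 + (-33/2 + 385)) = sqrt(-4453 + 737/2) = sqrt(-8169/2) = I*sqrt(16338)/2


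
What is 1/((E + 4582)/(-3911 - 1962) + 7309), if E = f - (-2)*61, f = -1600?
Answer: 5873/42922653 ≈ 0.00013683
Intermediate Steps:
E = -1478 (E = -1600 - (-2)*61 = -1600 - 1*(-122) = -1600 + 122 = -1478)
1/((E + 4582)/(-3911 - 1962) + 7309) = 1/((-1478 + 4582)/(-3911 - 1962) + 7309) = 1/(3104/(-5873) + 7309) = 1/(3104*(-1/5873) + 7309) = 1/(-3104/5873 + 7309) = 1/(42922653/5873) = 5873/42922653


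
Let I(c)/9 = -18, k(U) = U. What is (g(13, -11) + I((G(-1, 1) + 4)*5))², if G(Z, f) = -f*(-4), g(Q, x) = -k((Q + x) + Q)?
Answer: 31329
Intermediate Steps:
g(Q, x) = -x - 2*Q (g(Q, x) = -((Q + x) + Q) = -(x + 2*Q) = -x - 2*Q)
G(Z, f) = 4*f
I(c) = -162 (I(c) = 9*(-18) = -162)
(g(13, -11) + I((G(-1, 1) + 4)*5))² = ((-1*(-11) - 2*13) - 162)² = ((11 - 26) - 162)² = (-15 - 162)² = (-177)² = 31329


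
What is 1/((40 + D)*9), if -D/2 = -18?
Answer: 1/684 ≈ 0.0014620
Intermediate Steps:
D = 36 (D = -2*(-18) = 36)
1/((40 + D)*9) = 1/((40 + 36)*9) = 1/(76*9) = 1/684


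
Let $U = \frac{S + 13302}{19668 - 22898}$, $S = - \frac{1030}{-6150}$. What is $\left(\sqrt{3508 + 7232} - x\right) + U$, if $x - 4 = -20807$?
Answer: $\frac{41315938517}{1986450} + 2 \sqrt{2685} \approx 20903.0$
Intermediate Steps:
$x = -20803$ ($x = 4 - 20807 = -20803$)
$S = \frac{103}{615}$ ($S = \left(-1030\right) \left(- \frac{1}{6150}\right) = \frac{103}{615} \approx 0.16748$)
$U = - \frac{8180833}{1986450}$ ($U = \frac{\frac{103}{615} + 13302}{19668 - 22898} = \frac{8180833}{615 \left(-3230\right)} = \frac{8180833}{615} \left(- \frac{1}{3230}\right) = - \frac{8180833}{1986450} \approx -4.1183$)
$\left(\sqrt{3508 + 7232} - x\right) + U = \left(\sqrt{3508 + 7232} - -20803\right) - \frac{8180833}{1986450} = \left(\sqrt{10740} + 20803\right) - \frac{8180833}{1986450} = \left(2 \sqrt{2685} + 20803\right) - \frac{8180833}{1986450} = \left(20803 + 2 \sqrt{2685}\right) - \frac{8180833}{1986450} = \frac{41315938517}{1986450} + 2 \sqrt{2685}$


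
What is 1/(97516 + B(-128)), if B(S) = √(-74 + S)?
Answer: 48758/4754685229 - I*√202/9509370458 ≈ 1.0255e-5 - 1.4946e-9*I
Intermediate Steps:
1/(97516 + B(-128)) = 1/(97516 + √(-74 - 128)) = 1/(97516 + √(-202)) = 1/(97516 + I*√202)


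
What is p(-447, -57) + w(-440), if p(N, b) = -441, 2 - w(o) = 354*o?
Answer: 155321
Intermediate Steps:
w(o) = 2 - 354*o
p(-447, -57) + w(-440) = -441 + (2 - 354*(-440)) = -441 + (2 + 155760) = -441 + 155762 = 155321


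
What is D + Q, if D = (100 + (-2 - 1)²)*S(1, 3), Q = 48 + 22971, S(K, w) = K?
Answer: 23128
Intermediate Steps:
Q = 23019
D = 109 (D = (100 + (-2 - 1)²)*1 = (100 + (-3)²)*1 = (100 + 9)*1 = 109*1 = 109)
D + Q = 109 + 23019 = 23128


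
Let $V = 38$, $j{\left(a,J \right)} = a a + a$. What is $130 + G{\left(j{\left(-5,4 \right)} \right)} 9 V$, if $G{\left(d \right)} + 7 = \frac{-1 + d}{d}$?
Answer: $- \frac{19391}{10} \approx -1939.1$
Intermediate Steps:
$j{\left(a,J \right)} = a + a^{2}$ ($j{\left(a,J \right)} = a^{2} + a = a + a^{2}$)
$G{\left(d \right)} = -7 + \frac{-1 + d}{d}$
$130 + G{\left(j{\left(-5,4 \right)} \right)} 9 V = 130 + \left(-6 - \frac{1}{\left(-5\right) \left(1 - 5\right)}\right) 9 \cdot 38 = 130 + \left(-6 - \frac{1}{\left(-5\right) \left(-4\right)}\right) 9 \cdot 38 = 130 + \left(-6 - \frac{1}{20}\right) 9 \cdot 38 = 130 + \left(- \frac{121}{20}\right) 9 \cdot 38 = 130 - \frac{20691}{10} = - \frac{19391}{10}$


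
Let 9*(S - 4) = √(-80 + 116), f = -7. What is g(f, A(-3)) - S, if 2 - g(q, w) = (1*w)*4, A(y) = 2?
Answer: -32/3 ≈ -10.667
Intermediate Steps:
S = 14/3 (S = 4 + √(-80 + 116)/9 = 4 + √36/9 = 4 + (⅑)*6 = 4 + ⅔ = 14/3 ≈ 4.6667)
g(q, w) = 2 - 4*w (g(q, w) = 2 - 1*w*4 = 2 - w*4 = 2 - 4*w)
g(f, A(-3)) - S = (2 - 4*2) - 1*14/3 = (2 - 8) - 14/3 = -6 - 14/3 = -32/3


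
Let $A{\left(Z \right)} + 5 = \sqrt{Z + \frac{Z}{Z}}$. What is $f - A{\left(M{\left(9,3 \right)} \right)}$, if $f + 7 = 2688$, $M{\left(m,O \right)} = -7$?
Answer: $2686 - i \sqrt{6} \approx 2686.0 - 2.4495 i$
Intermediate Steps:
$f = 2681$ ($f = -7 + 2688 = 2681$)
$A{\left(Z \right)} = -5 + \sqrt{1 + Z}$ ($A{\left(Z \right)} = -5 + \sqrt{Z + \frac{Z}{Z}} = -5 + \sqrt{Z + 1} = -5 + \sqrt{1 + Z}$)
$f - A{\left(M{\left(9,3 \right)} \right)} = 2681 - \left(-5 + \sqrt{1 - 7}\right) = 2681 - \left(-5 + \sqrt{-6}\right) = 2681 - \left(-5 + i \sqrt{6}\right) = 2681 + \left(5 - i \sqrt{6}\right) = 2686 - i \sqrt{6}$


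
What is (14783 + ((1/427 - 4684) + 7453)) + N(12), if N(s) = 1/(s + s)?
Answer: 179873347/10248 ≈ 17552.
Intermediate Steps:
N(s) = 1/(2*s)
(14783 + ((1/427 - 4684) + 7453)) + N(12) = (14783 + ((1/427 - 4684) + 7453)) + (1/2)/12 = (14783 + ((1/427 - 4684) + 7453)) + (1/2)*(1/12) = (14783 + (-2000067/427 + 7453)) + 1/24 = (14783 + 1182364/427) + 1/24 = 7494705/427 + 1/24 = 179873347/10248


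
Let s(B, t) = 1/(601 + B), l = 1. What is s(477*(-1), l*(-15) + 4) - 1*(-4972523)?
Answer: 616592853/124 ≈ 4.9725e+6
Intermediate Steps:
s(477*(-1), l*(-15) + 4) - 1*(-4972523) = 1/(601 + 477*(-1)) - 1*(-4972523) = 1/(601 - 477) + 4972523 = 1/124 + 4972523 = 616592853/124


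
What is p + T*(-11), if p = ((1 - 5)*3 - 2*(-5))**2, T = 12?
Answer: -128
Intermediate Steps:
p = 4 (p = (-4*3 + 10)**2 = (-12 + 10)**2 = (-2)**2 = 4)
p + T*(-11) = 4 + 12*(-11) = 4 - 132 = -128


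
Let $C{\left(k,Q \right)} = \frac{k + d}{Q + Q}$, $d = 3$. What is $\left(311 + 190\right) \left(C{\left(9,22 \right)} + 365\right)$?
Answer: $\frac{2013018}{11} \approx 1.83 \cdot 10^{5}$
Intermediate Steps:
$C{\left(k,Q \right)} = \frac{3 + k}{2 Q}$ ($C{\left(k,Q \right)} = \frac{k + 3}{Q + Q} = \frac{3 + k}{2 Q}$)
$\left(311 + 190\right) \left(C{\left(9,22 \right)} + 365\right) = \left(311 + 190\right) \left(\frac{3 + 9}{2 \cdot 22} + 365\right) = 501 \left(\frac{1}{2} \cdot \frac{1}{22} \cdot 12 + 365\right) = 501 \left(\frac{3}{11} + 365\right) = 501 \cdot \frac{4018}{11} = \frac{2013018}{11}$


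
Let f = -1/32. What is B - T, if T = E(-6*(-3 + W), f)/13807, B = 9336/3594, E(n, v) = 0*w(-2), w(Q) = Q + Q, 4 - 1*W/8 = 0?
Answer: 1556/599 ≈ 2.5977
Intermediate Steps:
W = 32 (W = 32 - 8*0 = 32 + 0 = 32)
w(Q) = 2*Q
f = -1/32 (f = -1*1/32 = -1/32 ≈ -0.031250)
E(n, v) = 0 (E(n, v) = 0*(2*(-2)) = 0*(-4) = 0)
B = 1556/599 (B = 9336*(1/3594) = 1556/599 ≈ 2.5977)
T = 0 (T = 0/13807 = 0*(1/13807) = 0)
B - T = 1556/599 - 1*0 = 1556/599 + 0 = 1556/599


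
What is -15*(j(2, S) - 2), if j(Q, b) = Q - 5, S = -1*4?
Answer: 75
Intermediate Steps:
S = -4
j(Q, b) = -5 + Q
-15*(j(2, S) - 2) = -15*((-5 + 2) - 2) = -15*(-3 - 2) = -15*(-5) = 75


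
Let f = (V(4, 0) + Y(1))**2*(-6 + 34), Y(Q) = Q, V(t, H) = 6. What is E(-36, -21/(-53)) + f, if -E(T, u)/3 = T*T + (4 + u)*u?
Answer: -7082123/2809 ≈ -2521.2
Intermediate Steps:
E(T, u) = -3*T**2 - 3*u*(4 + u) (E(T, u) = -3*(T*T + (4 + u)*u) = -3*(T**2 + u*(4 + u)) = -3*T**2 - 3*u*(4 + u))
f = 1372 (f = (6 + 1)**2*(-6 + 34) = 7**2*28 = 49*28 = 1372)
E(-36, -21/(-53)) + f = (-(-252)/(-53) - 3*(-36)**2 - 3*(-21/(-53))**2) + 1372 = (-(-252)*(-1)/53 - 3*1296 - 3*(-21*(-1/53))**2) + 1372 = (-12*21/53 - 3888 - 3*(21/53)**2) + 1372 = (-252/53 - 3888 - 3*441/2809) + 1372 = (-252/53 - 3888 - 1323/2809) + 1372 = -10936071/2809 + 1372 = -7082123/2809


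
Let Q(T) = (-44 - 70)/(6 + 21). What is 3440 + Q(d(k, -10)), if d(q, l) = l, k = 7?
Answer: 30922/9 ≈ 3435.8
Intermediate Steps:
Q(T) = -38/9 (Q(T) = -114/27 = -114*1/27 = -38/9)
3440 + Q(d(k, -10)) = 3440 - 38/9 = 30922/9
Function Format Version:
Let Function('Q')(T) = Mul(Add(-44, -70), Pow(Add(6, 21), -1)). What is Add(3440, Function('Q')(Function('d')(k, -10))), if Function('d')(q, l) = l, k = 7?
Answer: Rational(30922, 9) ≈ 3435.8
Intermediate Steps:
Function('Q')(T) = Rational(-38, 9) (Function('Q')(T) = Mul(-114, Pow(27, -1)) = Mul(-114, Rational(1, 27)) = Rational(-38, 9))
Add(3440, Function('Q')(Function('d')(k, -10))) = Add(3440, Rational(-38, 9)) = Rational(30922, 9)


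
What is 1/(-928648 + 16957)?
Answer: -1/911691 ≈ -1.0969e-6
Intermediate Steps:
1/(-928648 + 16957) = 1/(-911691) = -1/911691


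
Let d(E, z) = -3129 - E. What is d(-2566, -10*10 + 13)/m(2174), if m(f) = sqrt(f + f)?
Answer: -563*sqrt(1087)/2174 ≈ -8.5381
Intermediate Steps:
m(f) = sqrt(2)*sqrt(f) (m(f) = sqrt(2*f) = sqrt(2)*sqrt(f))
d(-2566, -10*10 + 13)/m(2174) = (-3129 - 1*(-2566))/((sqrt(2)*sqrt(2174))) = (-3129 + 2566)/((2*sqrt(1087))) = -563*sqrt(1087)/2174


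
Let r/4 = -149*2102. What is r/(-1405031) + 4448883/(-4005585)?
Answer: -410884562351/1875990366045 ≈ -0.21902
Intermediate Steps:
r = -1252792 (r = 4*(-149*2102) = 4*(-313198) = -1252792)
r/(-1405031) + 4448883/(-4005585) = -1252792/(-1405031) + 4448883/(-4005585) = -1252792*(-1/1405031) + 4448883*(-1/4005585) = 1252792/1405031 - 1482961/1335195 = -410884562351/1875990366045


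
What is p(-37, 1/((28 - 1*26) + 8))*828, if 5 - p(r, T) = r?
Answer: 34776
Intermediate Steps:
p(r, T) = 5 - r
p(-37, 1/((28 - 1*26) + 8))*828 = (5 - 1*(-37))*828 = (5 + 37)*828 = 42*828 = 34776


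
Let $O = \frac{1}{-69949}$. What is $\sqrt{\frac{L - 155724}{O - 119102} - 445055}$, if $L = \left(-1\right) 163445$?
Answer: $\frac{2 i \sqrt{157599968826746203159641}}{1190152257} \approx 667.12 i$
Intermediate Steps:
$O = - \frac{1}{69949} \approx -1.4296 \cdot 10^{-5}$
$L = -163445$
$\sqrt{\frac{L - 155724}{O - 119102} - 445055} = \sqrt{\frac{-163445 - 155724}{- \frac{1}{69949} - 119102} - 445055} = \sqrt{- \frac{319169}{- \frac{8331065799}{69949}} - 445055} = \sqrt{\left(-319169\right) \left(- \frac{69949}{8331065799}\right) - 445055} = \sqrt{\frac{22325552381}{8331065799} - 445055} = \sqrt{- \frac{3707760163621564}{8331065799}} = \frac{2 i \sqrt{157599968826746203159641}}{1190152257}$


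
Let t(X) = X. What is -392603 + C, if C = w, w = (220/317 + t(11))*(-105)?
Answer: -124844386/317 ≈ -3.9383e+5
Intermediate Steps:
w = -389235/317 (w = (220/317 + 11)*(-105) = (3707/317)*(-105) = -389235/317 ≈ -1227.9)
C = -389235/317 ≈ -1227.9
-392603 + C = -392603 - 389235/317 = -124844386/317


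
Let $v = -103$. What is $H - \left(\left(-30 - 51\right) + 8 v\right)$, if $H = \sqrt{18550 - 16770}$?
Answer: $905 + 2 \sqrt{445} \approx 947.19$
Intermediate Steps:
$H = 2 \sqrt{445}$ ($H = \sqrt{1780} = 2 \sqrt{445} \approx 42.19$)
$H - \left(\left(-30 - 51\right) + 8 v\right) = 2 \sqrt{445} - \left(\left(-30 - 51\right) + 8 \left(-103\right)\right) = 2 \sqrt{445} - \left(-81 - 824\right) = 2 \sqrt{445} - -905 = 2 \sqrt{445} + 905 = 905 + 2 \sqrt{445}$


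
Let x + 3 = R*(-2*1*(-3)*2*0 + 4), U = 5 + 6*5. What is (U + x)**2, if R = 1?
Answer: 1296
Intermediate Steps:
U = 35 (U = 5 + 30 = 35)
x = 1 (x = -3 + 1*(-2*1*(-3)*2*0 + 4) = -3 + 1*(-(-6)*2*0 + 4) = -3 + 1*(-2*(-6)*0 + 4) = -3 + 1*(12*0 + 4) = -3 + 1*(0 + 4) = -3 + 1*4 = -3 + 4 = 1)
(U + x)**2 = (35 + 1)**2 = 36**2 = 1296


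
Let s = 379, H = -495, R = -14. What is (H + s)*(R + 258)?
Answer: -28304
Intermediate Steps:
(H + s)*(R + 258) = (-495 + 379)*(-14 + 258) = -116*244 = -28304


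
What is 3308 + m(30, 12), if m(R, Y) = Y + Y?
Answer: 3332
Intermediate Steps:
m(R, Y) = 2*Y
3308 + m(30, 12) = 3308 + 2*12 = 3308 + 24 = 3332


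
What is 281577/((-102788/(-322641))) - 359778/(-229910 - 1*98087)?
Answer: 488491833919713/552691076 ≈ 8.8384e+5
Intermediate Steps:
281577/((-102788/(-322641))) - 359778/(-229910 - 1*98087) = 281577/((-102788*(-1/322641))) - 359778/(-229910 - 98087) = 281577/(102788/322641) - 359778/(-327997) = 281577*(322641/102788) - 359778*(-1/327997) = 90848284857/102788 + 5898/5377 = 488491833919713/552691076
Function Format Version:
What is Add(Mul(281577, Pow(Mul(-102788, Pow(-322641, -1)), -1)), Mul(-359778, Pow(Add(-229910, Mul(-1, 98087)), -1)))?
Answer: Rational(488491833919713, 552691076) ≈ 8.8384e+5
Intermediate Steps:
Add(Mul(281577, Pow(Mul(-102788, Pow(-322641, -1)), -1)), Mul(-359778, Pow(Add(-229910, Mul(-1, 98087)), -1))) = Add(Mul(281577, Pow(Mul(-102788, Rational(-1, 322641)), -1)), Mul(-359778, Pow(Add(-229910, -98087), -1))) = Add(Mul(281577, Pow(Rational(102788, 322641), -1)), Mul(-359778, Pow(-327997, -1))) = Add(Mul(281577, Rational(322641, 102788)), Mul(-359778, Rational(-1, 327997))) = Add(Rational(90848284857, 102788), Rational(5898, 5377)) = Rational(488491833919713, 552691076)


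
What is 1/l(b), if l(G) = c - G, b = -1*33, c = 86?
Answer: 1/119 ≈ 0.0084034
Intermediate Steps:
b = -33
l(G) = 86 - G
1/l(b) = 1/(86 - 1*(-33)) = 1/(86 + 33) = 1/119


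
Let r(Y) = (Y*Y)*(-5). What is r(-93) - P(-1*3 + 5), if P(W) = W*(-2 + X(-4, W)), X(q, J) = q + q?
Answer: -43225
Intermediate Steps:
X(q, J) = 2*q
r(Y) = -5*Y² (r(Y) = Y²*(-5) = -5*Y²)
P(W) = -10*W (P(W) = W*(-2 + 2*(-4)) = W*(-2 - 8) = W*(-10) = -10*W)
r(-93) - P(-1*3 + 5) = -5*(-93)² - (-10)*(-1*3 + 5) = -5*8649 - (-10)*(-3 + 5) = -43245 - (-10)*2 = -43245 - 1*(-20) = -43245 + 20 = -43225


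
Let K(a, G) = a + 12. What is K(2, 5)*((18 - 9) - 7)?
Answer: 28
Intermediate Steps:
K(a, G) = 12 + a
K(2, 5)*((18 - 9) - 7) = (12 + 2)*((18 - 9) - 7) = 14*(9 - 7) = 14*2 = 28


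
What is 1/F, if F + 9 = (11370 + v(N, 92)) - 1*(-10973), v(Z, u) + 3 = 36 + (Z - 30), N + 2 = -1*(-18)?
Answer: 1/22353 ≈ 4.4737e-5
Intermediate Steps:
N = 16 (N = -2 - 1*(-18) = -2 + 18 = 16)
v(Z, u) = 3 + Z (v(Z, u) = -3 + (36 + (Z - 30)) = -3 + (36 + (-30 + Z)) = -3 + (6 + Z) = 3 + Z)
F = 22353 (F = -9 + ((11370 + (3 + 16)) - 1*(-10973)) = -9 + ((11370 + 19) + 10973) = -9 + (11389 + 10973) = -9 + 22362 = 22353)
1/F = 1/22353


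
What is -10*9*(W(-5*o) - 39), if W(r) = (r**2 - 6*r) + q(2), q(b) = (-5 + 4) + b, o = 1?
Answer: -1530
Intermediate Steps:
q(b) = -1 + b
W(r) = 1 + r**2 - 6*r (W(r) = (r**2 - 6*r) + (-1 + 2) = (r**2 - 6*r) + 1 = 1 + r**2 - 6*r)
-10*9*(W(-5*o) - 39) = -10*9*((1 + (-5*1)**2 - (-30)) - 39) = -90*((1 + (-5)**2 - 6*(-5)) - 39) = -90*((1 + 25 + 30) - 39) = -90*(56 - 39) = -90*17 = -1*1530 = -1530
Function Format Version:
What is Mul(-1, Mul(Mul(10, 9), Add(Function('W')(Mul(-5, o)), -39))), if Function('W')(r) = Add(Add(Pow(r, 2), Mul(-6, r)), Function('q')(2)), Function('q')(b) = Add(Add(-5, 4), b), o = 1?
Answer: -1530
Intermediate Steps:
Function('q')(b) = Add(-1, b)
Function('W')(r) = Add(1, Pow(r, 2), Mul(-6, r)) (Function('W')(r) = Add(Add(Pow(r, 2), Mul(-6, r)), Add(-1, 2)) = Add(Add(Pow(r, 2), Mul(-6, r)), 1) = Add(1, Pow(r, 2), Mul(-6, r)))
Mul(-1, Mul(Mul(10, 9), Add(Function('W')(Mul(-5, o)), -39))) = Mul(-1, Mul(Mul(10, 9), Add(Add(1, Pow(Mul(-5, 1), 2), Mul(-6, Mul(-5, 1))), -39))) = Mul(-1, Mul(90, Add(Add(1, Pow(-5, 2), Mul(-6, -5)), -39))) = Mul(-1, Mul(90, Add(Add(1, 25, 30), -39))) = Mul(-1, Mul(90, Add(56, -39))) = Mul(-1, Mul(90, 17)) = Mul(-1, 1530) = -1530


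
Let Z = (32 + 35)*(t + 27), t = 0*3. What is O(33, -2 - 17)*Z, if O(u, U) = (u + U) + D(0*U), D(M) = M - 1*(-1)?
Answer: 27135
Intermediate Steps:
t = 0
D(M) = 1 + M (D(M) = M + 1 = 1 + M)
O(u, U) = 1 + U + u (O(u, U) = (u + U) + (1 + 0*U) = (U + u) + (1 + 0) = (U + u) + 1 = 1 + U + u)
Z = 1809 (Z = (32 + 35)*(0 + 27) = 67*27 = 1809)
O(33, -2 - 17)*Z = (1 + (-2 - 17) + 33)*1809 = (1 - 19 + 33)*1809 = 15*1809 = 27135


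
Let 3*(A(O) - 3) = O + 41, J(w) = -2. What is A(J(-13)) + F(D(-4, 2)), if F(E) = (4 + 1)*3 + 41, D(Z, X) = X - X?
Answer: 72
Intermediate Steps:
D(Z, X) = 0
A(O) = 50/3 + O/3 (A(O) = 3 + (O + 41)/3 = 3 + (41 + O)/3 = 3 + (41/3 + O/3) = 50/3 + O/3)
F(E) = 56 (F(E) = 5*3 + 41 = 15 + 41 = 56)
A(J(-13)) + F(D(-4, 2)) = (50/3 + (⅓)*(-2)) + 56 = (50/3 - ⅔) + 56 = 16 + 56 = 72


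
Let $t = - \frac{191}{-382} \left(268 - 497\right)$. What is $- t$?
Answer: $\frac{229}{2} \approx 114.5$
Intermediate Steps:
$t = - \frac{229}{2}$ ($t = \left(-191\right) \left(- \frac{1}{382}\right) \left(-229\right) = \frac{1}{2} \left(-229\right) = - \frac{229}{2} \approx -114.5$)
$- t = \left(-1\right) \left(- \frac{229}{2}\right) = \frac{229}{2}$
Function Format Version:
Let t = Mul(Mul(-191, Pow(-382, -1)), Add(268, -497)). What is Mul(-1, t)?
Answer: Rational(229, 2) ≈ 114.50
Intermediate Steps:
t = Rational(-229, 2) (t = Mul(Mul(-191, Rational(-1, 382)), -229) = Mul(Rational(1, 2), -229) = Rational(-229, 2) ≈ -114.50)
Mul(-1, t) = Mul(-1, Rational(-229, 2)) = Rational(229, 2)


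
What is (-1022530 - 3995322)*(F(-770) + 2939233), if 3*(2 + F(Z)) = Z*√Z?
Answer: -14748626151812 + 3863746040*I*√770/3 ≈ -1.4749e+13 + 3.5738e+10*I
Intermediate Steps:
F(Z) = -2 + Z^(3/2)/3 (F(Z) = -2 + (Z*√Z)/3 = -2 + Z^(3/2)/3)
(-1022530 - 3995322)*(F(-770) + 2939233) = (-1022530 - 3995322)*((-2 + (-770)^(3/2)/3) + 2939233) = -5017852*((-2 + (-770*I*√770)/3) + 2939233) = -5017852*((-2 - 770*I*√770/3) + 2939233) = -5017852*(2939231 - 770*I*√770/3) = -14748626151812 + 3863746040*I*√770/3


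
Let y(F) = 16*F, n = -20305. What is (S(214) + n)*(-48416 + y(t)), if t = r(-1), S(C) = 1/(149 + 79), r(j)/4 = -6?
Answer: 56480375800/57 ≈ 9.9088e+8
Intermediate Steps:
r(j) = -24 (r(j) = 4*(-6) = -24)
S(C) = 1/228
t = -24
(S(214) + n)*(-48416 + y(t)) = (1/228 - 20305)*(-48416 + 16*(-24)) = -4629539*(-48416 - 384)/228 = -4629539/228*(-48800) = 56480375800/57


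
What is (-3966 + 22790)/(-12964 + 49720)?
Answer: 4706/9189 ≈ 0.51213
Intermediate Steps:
(-3966 + 22790)/(-12964 + 49720) = 18824/36756 = 18824*(1/36756) = 4706/9189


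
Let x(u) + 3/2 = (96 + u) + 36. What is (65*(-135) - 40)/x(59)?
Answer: -17630/379 ≈ -46.517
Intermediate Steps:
x(u) = 261/2 + u (x(u) = -3/2 + ((96 + u) + 36) = -3/2 + (132 + u) = 261/2 + u)
(65*(-135) - 40)/x(59) = (65*(-135) - 40)/(261/2 + 59) = (-8775 - 40)/(379/2) = -8815*2/379 = -17630/379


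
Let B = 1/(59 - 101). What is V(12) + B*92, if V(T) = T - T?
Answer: -46/21 ≈ -2.1905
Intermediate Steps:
B = -1/42 (B = 1/(-42) = -1/42 ≈ -0.023810)
V(T) = 0
V(12) + B*92 = 0 - 1/42*92 = 0 - 46/21 = -46/21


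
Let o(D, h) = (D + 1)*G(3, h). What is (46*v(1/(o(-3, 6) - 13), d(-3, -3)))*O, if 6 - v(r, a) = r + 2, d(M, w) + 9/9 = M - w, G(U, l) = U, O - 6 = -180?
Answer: -616308/19 ≈ -32437.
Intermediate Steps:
O = -174 (O = 6 - 180 = -174)
o(D, h) = 3 + 3*D (o(D, h) = (D + 1)*3 = (1 + D)*3 = 3 + 3*D)
d(M, w) = -1 + M - w (d(M, w) = -1 + (M - w) = -1 + M - w)
v(r, a) = 4 - r (v(r, a) = 6 - (r + 2) = 6 - (2 + r) = 6 + (-2 - r) = 4 - r)
(46*v(1/(o(-3, 6) - 13), d(-3, -3)))*O = (46*(4 - 1/((3 + 3*(-3)) - 13)))*(-174) = (46*(4 - 1/((3 - 9) - 13)))*(-174) = (46*(4 - 1/(-6 - 13)))*(-174) = (46*(4 - 1/(-19)))*(-174) = (46*(4 - 1*(-1/19)))*(-174) = (46*(4 + 1/19))*(-174) = (46*(77/19))*(-174) = (3542/19)*(-174) = -616308/19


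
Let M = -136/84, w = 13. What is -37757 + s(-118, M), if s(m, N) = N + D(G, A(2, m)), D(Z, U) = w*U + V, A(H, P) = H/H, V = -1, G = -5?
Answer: -792679/21 ≈ -37747.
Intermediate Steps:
A(H, P) = 1
M = -34/21 (M = -136*1/84 = -34/21 ≈ -1.6190)
D(Z, U) = -1 + 13*U (D(Z, U) = 13*U - 1 = -1 + 13*U)
s(m, N) = 12 + N (s(m, N) = N + (-1 + 13*1) = N + (-1 + 13) = N + 12 = 12 + N)
-37757 + s(-118, M) = -37757 + (12 - 34/21) = -37757 + 218/21 = -792679/21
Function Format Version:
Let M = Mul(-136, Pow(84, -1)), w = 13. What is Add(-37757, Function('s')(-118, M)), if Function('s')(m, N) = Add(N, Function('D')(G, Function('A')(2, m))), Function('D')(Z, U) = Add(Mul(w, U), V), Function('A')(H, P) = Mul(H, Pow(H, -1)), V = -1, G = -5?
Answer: Rational(-792679, 21) ≈ -37747.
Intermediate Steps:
Function('A')(H, P) = 1
M = Rational(-34, 21) (M = Mul(-136, Rational(1, 84)) = Rational(-34, 21) ≈ -1.6190)
Function('D')(Z, U) = Add(-1, Mul(13, U)) (Function('D')(Z, U) = Add(Mul(13, U), -1) = Add(-1, Mul(13, U)))
Function('s')(m, N) = Add(12, N) (Function('s')(m, N) = Add(N, Add(-1, Mul(13, 1))) = Add(N, Add(-1, 13)) = Add(N, 12) = Add(12, N))
Add(-37757, Function('s')(-118, M)) = Add(-37757, Add(12, Rational(-34, 21))) = Add(-37757, Rational(218, 21)) = Rational(-792679, 21)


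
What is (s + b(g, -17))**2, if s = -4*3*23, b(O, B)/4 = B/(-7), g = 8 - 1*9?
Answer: 3474496/49 ≈ 70908.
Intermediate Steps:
g = -1 (g = 8 - 9 = -1)
b(O, B) = -4*B/7 (b(O, B) = 4*(B/(-7)) = 4*(B*(-1/7)) = 4*(-B/7) = -4*B/7)
s = -276 (s = -1*12*23 = -12*23 = -276)
(s + b(g, -17))**2 = (-276 - 4/7*(-17))**2 = (-276 + 68/7)**2 = (-1864/7)**2 = 3474496/49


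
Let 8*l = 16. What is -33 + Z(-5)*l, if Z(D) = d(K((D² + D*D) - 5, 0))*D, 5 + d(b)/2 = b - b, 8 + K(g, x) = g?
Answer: 67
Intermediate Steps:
l = 2 (l = (⅛)*16 = 2)
K(g, x) = -8 + g
d(b) = -10 (d(b) = -10 + 2*(b - b) = -10 + 2*0 = -10 + 0 = -10)
Z(D) = -10*D
-33 + Z(-5)*l = -33 - 10*(-5)*2 = -33 + 50*2 = -33 + 100 = 67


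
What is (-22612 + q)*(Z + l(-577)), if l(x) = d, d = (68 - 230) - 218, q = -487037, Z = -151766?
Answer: 77541056754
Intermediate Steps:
d = -380 (d = -162 - 218 = -380)
l(x) = -380
(-22612 + q)*(Z + l(-577)) = (-22612 - 487037)*(-151766 - 380) = -509649*(-152146) = 77541056754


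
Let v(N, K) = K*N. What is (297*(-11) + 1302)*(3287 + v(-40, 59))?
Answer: -1821555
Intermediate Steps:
(297*(-11) + 1302)*(3287 + v(-40, 59)) = (297*(-11) + 1302)*(3287 + 59*(-40)) = (-3267 + 1302)*(3287 - 2360) = -1965*927 = -1821555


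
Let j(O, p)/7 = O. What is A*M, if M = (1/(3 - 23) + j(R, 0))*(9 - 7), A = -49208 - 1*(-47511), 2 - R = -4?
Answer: -1423783/10 ≈ -1.4238e+5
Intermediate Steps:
R = 6 (R = 2 - 1*(-4) = 2 + 4 = 6)
j(O, p) = 7*O
A = -1697 (A = -49208 + 47511 = -1697)
M = 839/10 (M = (1/(3 - 23) + 7*6)*(9 - 7) = (1/(-20) + 42)*2 = (-1/20 + 42)*2 = (839/20)*2 = 839/10 ≈ 83.900)
A*M = -1697*839/10 = -1423783/10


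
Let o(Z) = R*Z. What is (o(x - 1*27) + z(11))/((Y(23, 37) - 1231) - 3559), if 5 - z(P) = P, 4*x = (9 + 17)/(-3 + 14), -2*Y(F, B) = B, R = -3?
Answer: -1611/105787 ≈ -0.015229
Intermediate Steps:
Y(F, B) = -B/2
x = 13/22 (x = ((9 + 17)/(-3 + 14))/4 = (26/11)/4 = (26*(1/11))/4 = (¼)*(26/11) = 13/22 ≈ 0.59091)
z(P) = 5 - P
o(Z) = -3*Z
(o(x - 1*27) + z(11))/((Y(23, 37) - 1231) - 3559) = (-3*(13/22 - 1*27) + (5 - 1*11))/((-½*37 - 1231) - 3559) = (-3*(13/22 - 27) + (5 - 11))/((-37/2 - 1231) - 3559) = (-3*(-581/22) - 6)/(-2499/2 - 3559) = (1743/22 - 6)/(-9617/2) = (1611/22)*(-2/9617) = -1611/105787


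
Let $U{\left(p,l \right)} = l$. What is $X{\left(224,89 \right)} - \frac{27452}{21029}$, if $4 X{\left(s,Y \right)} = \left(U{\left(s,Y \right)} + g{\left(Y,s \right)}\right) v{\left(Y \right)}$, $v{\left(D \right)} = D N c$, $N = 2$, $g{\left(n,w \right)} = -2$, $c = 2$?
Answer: $\frac{162800095}{21029} \approx 7741.7$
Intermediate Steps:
$v{\left(D \right)} = 4 D$ ($v{\left(D \right)} = D 2 \cdot 2 = 2 D 2 = 4 D$)
$X{\left(s,Y \right)} = Y \left(-2 + Y\right)$ ($X{\left(s,Y \right)} = \frac{\left(Y - 2\right) 4 Y}{4} = \frac{\left(-2 + Y\right) 4 Y}{4} = \frac{4 Y \left(-2 + Y\right)}{4} = Y \left(-2 + Y\right)$)
$X{\left(224,89 \right)} - \frac{27452}{21029} = 89 \left(-2 + 89\right) - \frac{27452}{21029} = 89 \cdot 87 - \frac{27452}{21029} = 7743 - \frac{27452}{21029} = \frac{162800095}{21029}$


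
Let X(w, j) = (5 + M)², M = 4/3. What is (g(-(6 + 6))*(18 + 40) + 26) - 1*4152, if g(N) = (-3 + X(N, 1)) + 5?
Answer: -15152/9 ≈ -1683.6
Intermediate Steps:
M = 4/3 (M = 4*(⅓) = 4/3 ≈ 1.3333)
X(w, j) = 361/9 (X(w, j) = (5 + 4/3)² = (19/3)² = 361/9)
g(N) = 379/9 (g(N) = (-3 + 361/9) + 5 = 334/9 + 5 = 379/9)
(g(-(6 + 6))*(18 + 40) + 26) - 1*4152 = (379*(18 + 40)/9 + 26) - 1*4152 = ((379/9)*58 + 26) - 4152 = (21982/9 + 26) - 4152 = 22216/9 - 4152 = -15152/9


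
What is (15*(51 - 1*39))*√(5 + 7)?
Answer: 360*√3 ≈ 623.54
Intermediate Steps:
(15*(51 - 1*39))*√(5 + 7) = (15*(51 - 39))*√12 = (15*12)*(2*√3) = 180*(2*√3) = 360*√3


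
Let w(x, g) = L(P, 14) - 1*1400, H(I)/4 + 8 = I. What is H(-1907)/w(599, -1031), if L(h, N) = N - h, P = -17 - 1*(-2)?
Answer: 7660/1371 ≈ 5.5872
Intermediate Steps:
P = -15 (P = -17 + 2 = -15)
H(I) = -32 + 4*I
w(x, g) = -1371 (w(x, g) = (14 - 1*(-15)) - 1*1400 = (14 + 15) - 1400 = 29 - 1400 = -1371)
H(-1907)/w(599, -1031) = (-32 + 4*(-1907))/(-1371) = (-32 - 7628)*(-1/1371) = -7660*(-1/1371) = 7660/1371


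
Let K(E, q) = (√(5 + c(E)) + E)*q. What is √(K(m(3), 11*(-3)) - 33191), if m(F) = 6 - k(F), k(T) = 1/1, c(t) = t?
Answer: √(-33356 - 33*√10) ≈ 182.92*I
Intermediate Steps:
k(T) = 1
m(F) = 5 (m(F) = 6 - 1*1 = 6 - 1 = 5)
K(E, q) = q*(E + √(5 + E)) (K(E, q) = (√(5 + E) + E)*q = (E + √(5 + E))*q = q*(E + √(5 + E)))
√(K(m(3), 11*(-3)) - 33191) = √((11*(-3))*(5 + √(5 + 5)) - 33191) = √(-33*(5 + √10) - 33191) = √((-165 - 33*√10) - 33191) = √(-33356 - 33*√10)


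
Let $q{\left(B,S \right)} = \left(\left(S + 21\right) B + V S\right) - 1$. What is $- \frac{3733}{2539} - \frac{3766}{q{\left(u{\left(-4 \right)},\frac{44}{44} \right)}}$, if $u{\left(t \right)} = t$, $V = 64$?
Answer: $\frac{9468549}{63475} \approx 149.17$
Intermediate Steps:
$q{\left(B,S \right)} = -1 + 64 S + B \left(21 + S\right)$ ($q{\left(B,S \right)} = \left(\left(S + 21\right) B + 64 S\right) - 1 = \left(\left(21 + S\right) B + 64 S\right) - 1 = \left(B \left(21 + S\right) + 64 S\right) - 1 = \left(64 S + B \left(21 + S\right)\right) - 1 = -1 + 64 S + B \left(21 + S\right)$)
$- \frac{3733}{2539} - \frac{3766}{q{\left(u{\left(-4 \right)},\frac{44}{44} \right)}} = - \frac{3733}{2539} - \frac{3766}{-1 + 21 \left(-4\right) + 64 \cdot \frac{44}{44} - 4 \cdot \frac{44}{44}} = \left(-3733\right) \frac{1}{2539} - \frac{3766}{-1 - 84 + 64 \cdot 44 \cdot \frac{1}{44} - 4 \cdot 44 \cdot \frac{1}{44}} = - \frac{3733}{2539} - \frac{3766}{-1 - 84 + 64 \cdot 1 - 4} = - \frac{3733}{2539} - \frac{3766}{-1 - 84 + 64 - 4} = - \frac{3733}{2539} - \frac{3766}{-25} = - \frac{3733}{2539} - - \frac{3766}{25} = - \frac{3733}{2539} + \frac{3766}{25} = \frac{9468549}{63475}$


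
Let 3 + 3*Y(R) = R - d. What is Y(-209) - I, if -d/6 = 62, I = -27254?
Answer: 81922/3 ≈ 27307.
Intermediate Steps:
d = -372 (d = -6*62 = -372)
Y(R) = 123 + R/3 (Y(R) = -1 + (R - 1*(-372))/3 = -1 + (R + 372)/3 = -1 + (372 + R)/3 = -1 + (124 + R/3) = 123 + R/3)
Y(-209) - I = (123 + (⅓)*(-209)) - 1*(-27254) = (123 - 209/3) + 27254 = 160/3 + 27254 = 81922/3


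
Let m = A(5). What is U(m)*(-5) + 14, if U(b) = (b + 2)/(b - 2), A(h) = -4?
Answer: 37/3 ≈ 12.333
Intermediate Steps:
m = -4
U(b) = (2 + b)/(-2 + b)
U(m)*(-5) + 14 = ((2 - 4)/(-2 - 4))*(-5) + 14 = (-2/(-6))*(-5) + 14 = -⅙*(-2)*(-5) + 14 = (⅓)*(-5) + 14 = -5/3 + 14 = 37/3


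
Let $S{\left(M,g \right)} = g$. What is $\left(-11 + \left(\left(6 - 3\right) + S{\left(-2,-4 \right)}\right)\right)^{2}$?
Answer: $144$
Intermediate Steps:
$\left(-11 + \left(\left(6 - 3\right) + S{\left(-2,-4 \right)}\right)\right)^{2} = \left(-11 + \left(\left(6 - 3\right) - 4\right)\right)^{2} = \left(-11 + \left(3 - 4\right)\right)^{2} = \left(-11 - 1\right)^{2} = \left(-12\right)^{2} = 144$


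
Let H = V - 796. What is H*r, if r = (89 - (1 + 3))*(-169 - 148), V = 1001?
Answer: -5523725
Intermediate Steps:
r = -26945 (r = (89 - 1*4)*(-317) = (89 - 4)*(-317) = 85*(-317) = -26945)
H = 205 (H = 1001 - 796 = 205)
H*r = 205*(-26945) = -5523725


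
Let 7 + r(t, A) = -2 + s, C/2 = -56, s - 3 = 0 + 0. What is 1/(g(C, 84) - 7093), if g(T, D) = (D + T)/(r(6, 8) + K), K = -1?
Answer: -1/7089 ≈ -0.00014106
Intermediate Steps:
s = 3 (s = 3 + (0 + 0) = 3 + 0 = 3)
C = -112 (C = 2*(-56) = -112)
r(t, A) = -6 (r(t, A) = -7 + (-2 + 3) = -7 + 1 = -6)
g(T, D) = -D/7 - T/7 (g(T, D) = (D + T)/(-6 - 1) = (D + T)/(-7) = (D + T)*(-⅐) = -D/7 - T/7)
1/(g(C, 84) - 7093) = 1/((-⅐*84 - ⅐*(-112)) - 7093) = 1/((-12 + 16) - 7093) = 1/(4 - 7093) = 1/(-7089) = -1/7089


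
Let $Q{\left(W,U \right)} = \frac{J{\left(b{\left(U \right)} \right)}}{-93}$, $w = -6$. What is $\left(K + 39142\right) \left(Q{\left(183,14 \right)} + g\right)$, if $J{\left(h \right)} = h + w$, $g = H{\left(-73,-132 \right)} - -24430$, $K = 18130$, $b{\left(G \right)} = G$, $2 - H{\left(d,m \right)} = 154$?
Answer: $\frac{129311356112}{93} \approx 1.3904 \cdot 10^{9}$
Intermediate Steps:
$H{\left(d,m \right)} = -152$ ($H{\left(d,m \right)} = 2 - 154 = -152$)
$g = 24278$ ($g = -152 - -24430 = -152 + 24430 = 24278$)
$J{\left(h \right)} = -6 + h$ ($J{\left(h \right)} = h - 6 = -6 + h$)
$Q{\left(W,U \right)} = \frac{2}{31} - \frac{U}{93}$ ($Q{\left(W,U \right)} = \frac{-6 + U}{-93} = \left(-6 + U\right) \left(- \frac{1}{93}\right) = \frac{2}{31} - \frac{U}{93}$)
$\left(K + 39142\right) \left(Q{\left(183,14 \right)} + g\right) = \left(18130 + 39142\right) \left(\left(\frac{2}{31} - \frac{14}{93}\right) + 24278\right) = 57272 \left(\left(\frac{2}{31} - \frac{14}{93}\right) + 24278\right) = 57272 \left(- \frac{8}{93} + 24278\right) = 57272 \cdot \frac{2257846}{93} = \frac{129311356112}{93}$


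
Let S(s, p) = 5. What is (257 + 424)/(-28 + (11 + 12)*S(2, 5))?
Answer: 227/29 ≈ 7.8276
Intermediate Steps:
(257 + 424)/(-28 + (11 + 12)*S(2, 5)) = (257 + 424)/(-28 + (11 + 12)*5) = 681/(-28 + 23*5) = 681/(-28 + 115) = 681/87 = 681*(1/87) = 227/29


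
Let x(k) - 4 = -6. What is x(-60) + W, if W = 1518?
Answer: 1516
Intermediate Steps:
x(k) = -2 (x(k) = 4 - 6 = -2)
x(-60) + W = -2 + 1518 = 1516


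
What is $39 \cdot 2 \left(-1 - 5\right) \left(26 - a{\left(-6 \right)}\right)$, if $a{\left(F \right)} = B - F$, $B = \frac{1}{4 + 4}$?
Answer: $- \frac{18603}{2} \approx -9301.5$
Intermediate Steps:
$B = \frac{1}{8} \approx 0.125$
$a{\left(F \right)} = \frac{1}{8} - F$
$39 \cdot 2 \left(-1 - 5\right) \left(26 - a{\left(-6 \right)}\right) = 39 \cdot 2 \left(-1 - 5\right) \left(26 - \left(\frac{1}{8} - -6\right)\right) = 39 \cdot 2 \left(-6\right) \left(26 - \left(\frac{1}{8} + 6\right)\right) = 39 \left(-12\right) \left(26 - \frac{49}{8}\right) = - 468 \left(26 - \frac{49}{8}\right) = \left(-468\right) \frac{159}{8} = - \frac{18603}{2}$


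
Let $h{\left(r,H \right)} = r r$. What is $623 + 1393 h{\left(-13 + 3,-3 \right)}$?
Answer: $139923$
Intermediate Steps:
$h{\left(r,H \right)} = r^{2}$
$623 + 1393 h{\left(-13 + 3,-3 \right)} = 623 + 1393 \left(-13 + 3\right)^{2} = 623 + 1393 \left(-10\right)^{2} = 623 + 1393 \cdot 100 = 623 + 139300 = 139923$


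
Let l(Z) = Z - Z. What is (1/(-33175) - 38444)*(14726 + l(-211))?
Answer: -18781241476926/33175 ≈ -5.6613e+8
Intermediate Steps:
l(Z) = 0
(1/(-33175) - 38444)*(14726 + l(-211)) = (1/(-33175) - 38444)*(14726 + 0) = (-1/33175 - 38444)*14726 = -1275379701/33175*14726 = -18781241476926/33175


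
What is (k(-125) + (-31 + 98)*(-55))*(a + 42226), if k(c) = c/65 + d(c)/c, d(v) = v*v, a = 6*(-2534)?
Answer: -1339075210/13 ≈ -1.0301e+8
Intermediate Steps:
a = -15204
d(v) = v²
k(c) = 66*c/65 (k(c) = c/65 + c²/c = c*(1/65) + c = c/65 + c = 66*c/65)
(k(-125) + (-31 + 98)*(-55))*(a + 42226) = ((66/65)*(-125) + (-31 + 98)*(-55))*(-15204 + 42226) = (-1650/13 + 67*(-55))*27022 = (-1650/13 - 3685)*27022 = -49555/13*27022 = -1339075210/13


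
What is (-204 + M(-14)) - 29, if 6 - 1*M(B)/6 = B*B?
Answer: -1373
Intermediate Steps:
M(B) = 36 - 6*B² (M(B) = 36 - 6*B*B = 36 - 6*B²)
(-204 + M(-14)) - 29 = (-204 + (36 - 6*(-14)²)) - 29 = (-204 + (36 - 6*196)) - 29 = (-204 + (36 - 1176)) - 29 = (-204 - 1140) - 29 = -1344 - 29 = -1373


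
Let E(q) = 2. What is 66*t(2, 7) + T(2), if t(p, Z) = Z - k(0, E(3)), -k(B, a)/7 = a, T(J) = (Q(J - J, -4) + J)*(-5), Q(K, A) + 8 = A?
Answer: 1436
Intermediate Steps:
Q(K, A) = -8 + A
T(J) = 60 - 5*J (T(J) = ((-8 - 4) + J)*(-5) = (-12 + J)*(-5) = 60 - 5*J)
k(B, a) = -7*a
t(p, Z) = 14 + Z (t(p, Z) = Z - (-7)*2 = Z - 1*(-14) = Z + 14 = 14 + Z)
66*t(2, 7) + T(2) = 66*(14 + 7) + (60 - 5*2) = 66*21 + (60 - 10) = 1386 + 50 = 1436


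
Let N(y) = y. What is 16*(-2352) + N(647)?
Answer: -36985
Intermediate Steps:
16*(-2352) + N(647) = 16*(-2352) + 647 = -37632 + 647 = -36985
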